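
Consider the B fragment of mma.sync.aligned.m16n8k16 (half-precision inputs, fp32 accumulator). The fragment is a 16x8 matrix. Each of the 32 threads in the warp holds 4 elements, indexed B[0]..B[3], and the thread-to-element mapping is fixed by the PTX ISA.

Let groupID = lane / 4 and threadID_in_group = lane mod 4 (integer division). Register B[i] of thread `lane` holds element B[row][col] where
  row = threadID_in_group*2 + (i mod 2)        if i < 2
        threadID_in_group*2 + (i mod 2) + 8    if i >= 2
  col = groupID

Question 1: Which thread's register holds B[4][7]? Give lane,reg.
c: 7->gid=7  r: 4->r8=0,tid=2,i&1=0
L=7*4+2=30  i=0*2+0=0

30,0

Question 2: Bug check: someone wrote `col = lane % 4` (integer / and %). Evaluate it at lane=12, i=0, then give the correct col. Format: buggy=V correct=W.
`lane % 4`[12,0]->0
12: g=3,t=0
[0] (0*2+0+0,3) = (0,3)
col: 0 vs 3

buggy=0 correct=3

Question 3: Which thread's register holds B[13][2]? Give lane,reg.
c: 2->gid=2  r: 13->r8=1,tid=2,i&1=1
L=2*4+2=10  i=1*2+1=3

10,3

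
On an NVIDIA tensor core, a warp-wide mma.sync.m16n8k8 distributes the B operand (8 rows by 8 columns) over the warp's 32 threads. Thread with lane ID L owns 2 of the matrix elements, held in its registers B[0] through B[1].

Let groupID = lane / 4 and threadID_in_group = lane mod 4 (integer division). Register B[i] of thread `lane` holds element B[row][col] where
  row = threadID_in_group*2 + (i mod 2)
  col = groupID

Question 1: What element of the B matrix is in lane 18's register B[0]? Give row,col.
18: grp=4,tig=2
[0] (2*2+0,4) = (4,4)

4,4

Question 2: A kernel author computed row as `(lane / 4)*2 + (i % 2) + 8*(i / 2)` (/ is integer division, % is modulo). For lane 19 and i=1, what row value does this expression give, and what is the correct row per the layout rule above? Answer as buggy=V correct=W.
buggy=9 correct=7

`(lane / 4)*2 + (i % 2) + 8*(i / 2)`[19,1]⇒9
19: gr=4,th=3
[1] (3*2+1,4) = (7,4)
row: 9 vs 7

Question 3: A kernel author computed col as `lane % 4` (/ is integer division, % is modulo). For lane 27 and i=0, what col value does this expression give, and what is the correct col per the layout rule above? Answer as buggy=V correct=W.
`lane % 4`[27,0]->3
lane 27: g=6 (27/4), t=3 (27%4)
i=0: r=3*2+0=6, c=g=6
col: 3 vs 6

buggy=3 correct=6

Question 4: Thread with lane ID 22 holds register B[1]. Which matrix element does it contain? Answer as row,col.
L=22->g=22>>2=5, t=22&3=2
[1]->row 2·2+1=5  col g=5

5,5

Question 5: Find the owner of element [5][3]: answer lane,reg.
c: 3->gid=3  r: 5->tid=2,i&1=1
L=3*4+2=14  i=1=1

14,1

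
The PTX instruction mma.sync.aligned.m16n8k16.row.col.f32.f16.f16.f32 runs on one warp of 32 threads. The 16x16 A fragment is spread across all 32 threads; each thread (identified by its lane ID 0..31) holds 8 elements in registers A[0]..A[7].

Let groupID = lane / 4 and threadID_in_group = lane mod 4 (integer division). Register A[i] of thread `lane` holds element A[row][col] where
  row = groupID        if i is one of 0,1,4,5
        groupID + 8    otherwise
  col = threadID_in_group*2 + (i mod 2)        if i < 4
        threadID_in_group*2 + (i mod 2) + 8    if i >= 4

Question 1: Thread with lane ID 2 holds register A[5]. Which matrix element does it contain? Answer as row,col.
lane 2: grp=0 (2/4), tig=2 (2%4)
i=5: r=0+0=0, c=2*2+1+8=13

0,13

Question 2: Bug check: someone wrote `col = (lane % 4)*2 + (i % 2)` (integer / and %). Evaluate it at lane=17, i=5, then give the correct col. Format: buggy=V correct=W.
`(lane % 4)*2 + (i % 2)`[17,5]→3
lane 17→17/4=4, 17 mod 4=1
i=5  r:4+0→4  c:2·1+1+8→11
col: 3 vs 11

buggy=3 correct=11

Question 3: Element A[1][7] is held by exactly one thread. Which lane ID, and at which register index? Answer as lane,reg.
7,1

r=1->g=1,rb=0  c=7->cb=0,t=3,b0=1
L=1*4+3=7  i=0*4+0*2+1=1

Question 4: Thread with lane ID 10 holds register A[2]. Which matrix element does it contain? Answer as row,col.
10,4

lane 10: gid=2 (10/4), tid=2 (10%4)
i=2: r=2+8=10, c=2*2+0+0=4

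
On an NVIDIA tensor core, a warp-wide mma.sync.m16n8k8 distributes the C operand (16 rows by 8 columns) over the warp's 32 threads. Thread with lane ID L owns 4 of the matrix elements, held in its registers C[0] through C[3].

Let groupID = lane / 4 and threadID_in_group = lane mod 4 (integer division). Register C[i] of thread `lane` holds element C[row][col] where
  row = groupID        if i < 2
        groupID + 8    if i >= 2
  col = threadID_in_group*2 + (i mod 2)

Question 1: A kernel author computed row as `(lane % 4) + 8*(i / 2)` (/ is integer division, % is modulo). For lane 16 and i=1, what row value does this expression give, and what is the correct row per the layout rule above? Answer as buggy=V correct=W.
`(lane % 4) + 8*(i / 2)`[16,1]->0
L=16->gid=16>>2=4, tid=16&3=0
[1]->row 4+0=4  col 0·2+1=1
row: 0 vs 4

buggy=0 correct=4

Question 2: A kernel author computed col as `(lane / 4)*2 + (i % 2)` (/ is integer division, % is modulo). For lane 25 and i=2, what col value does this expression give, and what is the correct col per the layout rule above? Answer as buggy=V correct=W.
`(lane / 4)*2 + (i % 2)`[25,2]⇒12
L=25⇒gr=25>>2=6, th=25&3=1
[2]⇒row 6+8=14  col 1·2+0=2
col: 12 vs 2

buggy=12 correct=2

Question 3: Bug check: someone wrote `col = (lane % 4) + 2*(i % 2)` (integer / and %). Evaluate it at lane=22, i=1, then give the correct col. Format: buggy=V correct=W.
`(lane % 4) + 2*(i % 2)`[22,1]→4
lane 22: G=5 (22/4), T=2 (22%4)
i=1: r=5+0=5, c=2*2+1=5
col: 4 vs 5

buggy=4 correct=5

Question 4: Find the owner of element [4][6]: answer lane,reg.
r: 4->gid=4,r8=0  c: 6->tid=3,i&1=0
L=4*4+3=19  i=0*2+0=0

19,0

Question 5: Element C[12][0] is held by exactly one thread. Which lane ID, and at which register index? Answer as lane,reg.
16,2

r: 12->gid=4,r8=1  c: 0->tid=0,i&1=0
L=4*4+0=16  i=1*2+0=2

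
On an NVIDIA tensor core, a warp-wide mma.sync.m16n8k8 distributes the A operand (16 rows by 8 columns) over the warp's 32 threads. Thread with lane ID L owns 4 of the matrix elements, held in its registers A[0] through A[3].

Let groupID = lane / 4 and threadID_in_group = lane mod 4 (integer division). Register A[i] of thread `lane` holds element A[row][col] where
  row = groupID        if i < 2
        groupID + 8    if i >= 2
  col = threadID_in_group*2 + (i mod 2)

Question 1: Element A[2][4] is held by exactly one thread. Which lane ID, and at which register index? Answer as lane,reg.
r: 2->gid=2,r8=0  c: 4->tid=2,i&1=0
L=2*4+2=10  i=0*2+0=0

10,0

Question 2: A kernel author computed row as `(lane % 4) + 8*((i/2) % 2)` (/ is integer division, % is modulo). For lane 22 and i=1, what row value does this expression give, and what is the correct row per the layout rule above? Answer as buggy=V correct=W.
buggy=2 correct=5

`(lane % 4) + 8*((i/2) % 2)`[22,1]⇒2
lane 22⇒22/4=5, 22 mod 4=2
i=1  r:5+0⇒5  c:2·2+1⇒5
row: 2 vs 5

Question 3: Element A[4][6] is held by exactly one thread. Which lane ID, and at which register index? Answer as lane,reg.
19,0

r=4->g=4,rb=0  c=6->t=3,b0=0
L=4*4+3=19  i=0*2+0=0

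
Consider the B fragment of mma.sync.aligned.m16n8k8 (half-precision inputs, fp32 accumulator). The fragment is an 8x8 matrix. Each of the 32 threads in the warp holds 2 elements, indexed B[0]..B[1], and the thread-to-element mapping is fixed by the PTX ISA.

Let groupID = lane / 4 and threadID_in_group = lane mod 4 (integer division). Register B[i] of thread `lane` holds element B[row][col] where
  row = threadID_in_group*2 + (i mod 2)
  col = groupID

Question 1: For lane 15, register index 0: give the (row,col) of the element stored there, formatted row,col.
6,3

L=15->g=15>>2=3, t=15&3=3
[0]->row 3·2+0=6  col g=3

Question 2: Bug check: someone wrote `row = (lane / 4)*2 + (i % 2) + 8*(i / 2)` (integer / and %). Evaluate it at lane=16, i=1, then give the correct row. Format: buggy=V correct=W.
buggy=9 correct=1

`(lane / 4)*2 + (i % 2) + 8*(i / 2)`[16,1]→9
16: G=4,T=0
[1] (0*2+1,4) = (1,4)
row: 9 vs 1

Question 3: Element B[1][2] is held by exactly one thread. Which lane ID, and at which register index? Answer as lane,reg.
8,1

c: 2->gid=2  r: 1->tid=0,i&1=1
L=2*4+0=8  i=1=1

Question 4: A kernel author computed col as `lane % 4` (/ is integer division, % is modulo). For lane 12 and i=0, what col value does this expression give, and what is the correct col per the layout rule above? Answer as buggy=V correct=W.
`lane % 4`[12,0]⇒0
lane 12: gr=3 (12/4), th=0 (12%4)
i=0: r=0*2+0=0, c=gr=3
col: 0 vs 3

buggy=0 correct=3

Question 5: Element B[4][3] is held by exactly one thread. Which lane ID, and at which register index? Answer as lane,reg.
14,0

c=3→G=3  r=4→T=2,p=0
L=3*4+2=14  i=0=0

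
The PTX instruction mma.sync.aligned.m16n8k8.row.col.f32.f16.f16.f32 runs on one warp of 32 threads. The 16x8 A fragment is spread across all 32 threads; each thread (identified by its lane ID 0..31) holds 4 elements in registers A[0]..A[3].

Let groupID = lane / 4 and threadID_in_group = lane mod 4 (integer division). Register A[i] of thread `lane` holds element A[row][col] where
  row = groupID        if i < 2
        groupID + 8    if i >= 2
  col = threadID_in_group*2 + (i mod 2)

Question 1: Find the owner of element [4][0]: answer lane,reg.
16,0

r: 4->gid=4,r8=0  c: 0->tid=0,i&1=0
L=4*4+0=16  i=0*2+0=0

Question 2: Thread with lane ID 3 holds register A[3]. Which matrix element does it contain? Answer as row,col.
8,7

lane 3->3/4=0, 3 mod 4=3
i=3  r:0+8->8  c:2·3+1->7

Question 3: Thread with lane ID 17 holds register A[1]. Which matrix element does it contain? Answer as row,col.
lane 17: grp=4 (17/4), tig=1 (17%4)
i=1: r=4+0=4, c=1*2+1=3

4,3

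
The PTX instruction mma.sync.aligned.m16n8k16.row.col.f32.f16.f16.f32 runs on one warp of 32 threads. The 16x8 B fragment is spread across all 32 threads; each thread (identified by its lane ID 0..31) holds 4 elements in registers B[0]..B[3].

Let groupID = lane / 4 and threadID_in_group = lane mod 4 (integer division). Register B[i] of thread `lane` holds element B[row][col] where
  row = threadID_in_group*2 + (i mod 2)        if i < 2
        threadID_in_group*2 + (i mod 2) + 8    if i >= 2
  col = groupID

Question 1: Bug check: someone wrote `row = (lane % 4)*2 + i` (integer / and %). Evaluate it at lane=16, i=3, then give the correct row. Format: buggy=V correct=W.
`(lane % 4)*2 + i`[16,3]⇒3
lane 16: gr=4 (16/4), th=0 (16%4)
i=3: r=0*2+1+8=9, c=gr=4
row: 3 vs 9

buggy=3 correct=9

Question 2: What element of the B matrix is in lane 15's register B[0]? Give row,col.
lane 15: gid=3 (15/4), tid=3 (15%4)
i=0: r=3*2+0+0=6, c=gid=3

6,3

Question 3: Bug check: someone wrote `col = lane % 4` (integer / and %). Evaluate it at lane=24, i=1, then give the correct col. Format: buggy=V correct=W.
buggy=0 correct=6

`lane % 4`[24,1]->0
L=24->gid=24>>2=6, tid=24&3=0
[1]->row 0·2+1+0=1  col gid=6
col: 0 vs 6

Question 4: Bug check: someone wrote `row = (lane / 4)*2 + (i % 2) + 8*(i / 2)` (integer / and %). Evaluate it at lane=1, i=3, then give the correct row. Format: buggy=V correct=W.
`(lane / 4)*2 + (i % 2) + 8*(i / 2)`[1,3]->9
L=1->gid=1>>2=0, tid=1&3=1
[3]->row 1·2+1+8=11  col gid=0
row: 9 vs 11

buggy=9 correct=11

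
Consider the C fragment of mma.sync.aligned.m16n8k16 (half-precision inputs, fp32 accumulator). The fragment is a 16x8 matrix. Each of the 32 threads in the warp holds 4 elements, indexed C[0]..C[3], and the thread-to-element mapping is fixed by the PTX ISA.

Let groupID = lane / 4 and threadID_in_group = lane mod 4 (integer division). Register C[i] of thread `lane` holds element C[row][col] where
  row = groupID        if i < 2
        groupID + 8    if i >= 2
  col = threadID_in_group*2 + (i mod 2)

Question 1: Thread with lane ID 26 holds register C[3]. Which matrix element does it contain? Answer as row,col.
26: grp=6,tig=2
[3] (6+8,2*2+1) = (14,5)

14,5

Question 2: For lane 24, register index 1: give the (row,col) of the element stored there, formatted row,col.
lane 24=>24/4=6, 24 mod 4=0
i=1  r:6+0=>6  c:2·0+1=>1

6,1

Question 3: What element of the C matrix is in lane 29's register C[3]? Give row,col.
lane 29→29/4=7, 29 mod 4=1
i=3  r:7+8→15  c:2·1+1→3

15,3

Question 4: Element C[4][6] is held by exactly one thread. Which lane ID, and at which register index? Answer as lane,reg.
r=4→G=4,rhi=0  c=6→T=3,p=0
L=4*4+3=19  i=0*2+0=0

19,0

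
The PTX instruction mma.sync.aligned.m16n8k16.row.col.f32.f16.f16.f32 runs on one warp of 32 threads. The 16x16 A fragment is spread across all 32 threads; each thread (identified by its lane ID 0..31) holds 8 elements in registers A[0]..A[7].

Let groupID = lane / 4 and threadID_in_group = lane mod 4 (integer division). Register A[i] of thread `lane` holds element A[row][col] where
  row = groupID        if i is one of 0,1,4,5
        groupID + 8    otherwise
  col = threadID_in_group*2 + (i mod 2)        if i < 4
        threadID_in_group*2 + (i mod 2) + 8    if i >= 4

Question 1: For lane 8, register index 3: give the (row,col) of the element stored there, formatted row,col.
lane 8->8/4=2, 8 mod 4=0
i=3  r:2+8->10  c:2·0+1+0->1

10,1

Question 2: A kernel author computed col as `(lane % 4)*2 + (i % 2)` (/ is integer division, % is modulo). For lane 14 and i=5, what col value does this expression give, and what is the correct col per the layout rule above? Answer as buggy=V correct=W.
buggy=5 correct=13

`(lane % 4)*2 + (i % 2)`[14,5]->5
lane 14: gid=3 (14/4), tid=2 (14%4)
i=5: r=3+0=3, c=2*2+1+8=13
col: 5 vs 13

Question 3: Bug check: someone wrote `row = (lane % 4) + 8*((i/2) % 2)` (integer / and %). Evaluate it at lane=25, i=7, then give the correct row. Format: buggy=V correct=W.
buggy=9 correct=14

`(lane % 4) + 8*((i/2) % 2)`[25,7]⇒9
25: gr=6,th=1
[7] (6+8,1*2+1+8) = (14,11)
row: 9 vs 14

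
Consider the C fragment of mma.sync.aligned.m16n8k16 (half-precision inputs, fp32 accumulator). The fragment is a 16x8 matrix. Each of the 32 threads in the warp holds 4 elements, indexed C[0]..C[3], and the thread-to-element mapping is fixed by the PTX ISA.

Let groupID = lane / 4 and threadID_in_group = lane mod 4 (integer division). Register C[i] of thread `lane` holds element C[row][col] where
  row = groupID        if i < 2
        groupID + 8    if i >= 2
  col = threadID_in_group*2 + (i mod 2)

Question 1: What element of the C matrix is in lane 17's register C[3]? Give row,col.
lane 17⇒17/4=4, 17 mod 4=1
i=3  r:4+8⇒12  c:2·1+1⇒3

12,3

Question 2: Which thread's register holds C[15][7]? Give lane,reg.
r:15=>grp=7,rB=1  c:7=>tig=3,lo=1
L=7*4+3=31  i=1*2+1=3

31,3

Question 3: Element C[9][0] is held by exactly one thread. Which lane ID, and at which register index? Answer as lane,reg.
r: 9->gid=1,r8=1  c: 0->tid=0,i&1=0
L=1*4+0=4  i=1*2+0=2

4,2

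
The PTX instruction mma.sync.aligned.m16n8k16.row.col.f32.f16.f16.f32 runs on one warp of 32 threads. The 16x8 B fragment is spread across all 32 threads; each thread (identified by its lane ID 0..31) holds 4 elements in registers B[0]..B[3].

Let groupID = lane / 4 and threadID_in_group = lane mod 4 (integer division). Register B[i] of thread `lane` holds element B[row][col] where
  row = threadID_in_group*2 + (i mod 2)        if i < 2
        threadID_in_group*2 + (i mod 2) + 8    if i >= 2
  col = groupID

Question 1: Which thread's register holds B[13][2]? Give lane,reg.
10,3

c=2->g=2  r=13->rb=1,t=2,b0=1
L=2*4+2=10  i=1*2+1=3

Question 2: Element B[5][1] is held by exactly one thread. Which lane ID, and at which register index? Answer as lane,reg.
6,1

c=1->g=1  r=5->rb=0,t=2,b0=1
L=1*4+2=6  i=0*2+1=1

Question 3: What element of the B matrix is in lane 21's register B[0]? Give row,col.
2,5

21: G=5,T=1
[0] (1*2+0+0,5) = (2,5)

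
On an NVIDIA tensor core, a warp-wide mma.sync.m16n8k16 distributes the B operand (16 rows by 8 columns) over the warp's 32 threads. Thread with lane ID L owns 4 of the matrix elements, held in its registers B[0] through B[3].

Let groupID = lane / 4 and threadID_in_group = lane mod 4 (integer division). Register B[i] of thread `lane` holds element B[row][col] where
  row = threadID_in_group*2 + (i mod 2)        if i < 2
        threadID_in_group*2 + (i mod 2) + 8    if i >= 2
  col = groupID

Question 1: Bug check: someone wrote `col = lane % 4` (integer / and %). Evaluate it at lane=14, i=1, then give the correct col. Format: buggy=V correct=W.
buggy=2 correct=3

`lane % 4`[14,1]⇒2
lane 14⇒14/4=3, 14 mod 4=2
i=1  r:2·2+1+0⇒5  c:3
col: 2 vs 3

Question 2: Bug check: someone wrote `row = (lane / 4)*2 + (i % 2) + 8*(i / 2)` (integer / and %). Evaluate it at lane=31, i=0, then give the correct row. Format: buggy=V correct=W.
`(lane / 4)*2 + (i % 2) + 8*(i / 2)`[31,0]⇒14
31: gr=7,th=3
[0] (3*2+0+0,7) = (6,7)
row: 14 vs 6

buggy=14 correct=6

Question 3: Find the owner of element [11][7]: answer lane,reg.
29,3

c: 7->gid=7  r: 11->r8=1,tid=1,i&1=1
L=7*4+1=29  i=1*2+1=3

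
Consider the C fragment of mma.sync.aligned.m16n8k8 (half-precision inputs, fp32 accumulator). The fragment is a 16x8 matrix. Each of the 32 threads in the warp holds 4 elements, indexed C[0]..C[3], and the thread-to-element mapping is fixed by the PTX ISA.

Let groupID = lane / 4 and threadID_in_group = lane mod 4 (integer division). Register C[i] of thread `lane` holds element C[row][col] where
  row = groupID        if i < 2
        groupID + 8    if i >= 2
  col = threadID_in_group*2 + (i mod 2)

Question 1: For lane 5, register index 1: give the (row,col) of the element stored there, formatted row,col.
lane 5⇒5/4=1, 5 mod 4=1
i=1  r:1+0⇒1  c:2·1+1⇒3

1,3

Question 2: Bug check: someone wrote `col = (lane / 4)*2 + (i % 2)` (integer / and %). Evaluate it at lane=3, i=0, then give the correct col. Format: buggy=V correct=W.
`(lane / 4)*2 + (i % 2)`[3,0]->0
L=3->gid=3>>2=0, tid=3&3=3
[0]->row 0+0=0  col 3·2+0=6
col: 0 vs 6

buggy=0 correct=6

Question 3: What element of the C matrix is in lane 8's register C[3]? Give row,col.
lane 8->8/4=2, 8 mod 4=0
i=3  r:2+8->10  c:2·0+1->1

10,1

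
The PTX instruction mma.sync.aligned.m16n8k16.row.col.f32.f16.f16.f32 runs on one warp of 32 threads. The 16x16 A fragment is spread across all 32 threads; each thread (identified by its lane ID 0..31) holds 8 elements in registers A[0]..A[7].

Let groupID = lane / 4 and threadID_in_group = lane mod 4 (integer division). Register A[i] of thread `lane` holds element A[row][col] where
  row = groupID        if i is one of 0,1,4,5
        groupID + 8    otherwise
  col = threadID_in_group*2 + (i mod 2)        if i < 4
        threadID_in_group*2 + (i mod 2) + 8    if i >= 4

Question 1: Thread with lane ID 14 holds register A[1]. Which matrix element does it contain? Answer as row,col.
L=14=>grp=14>>2=3, tig=14&3=2
[1]=>row 3+0=3  col 2·2+1+0=5

3,5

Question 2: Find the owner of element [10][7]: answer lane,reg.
r=10->g=2,rb=1  c=7->cb=0,t=3,b0=1
L=2*4+3=11  i=0*4+1*2+1=3

11,3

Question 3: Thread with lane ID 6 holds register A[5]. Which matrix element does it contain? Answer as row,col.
lane 6: gid=1 (6/4), tid=2 (6%4)
i=5: r=1+0=1, c=2*2+1+8=13

1,13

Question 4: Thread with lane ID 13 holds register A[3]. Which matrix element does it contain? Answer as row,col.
L=13->g=13>>2=3, t=13&3=1
[3]->row 3+8=11  col 1·2+1+0=3

11,3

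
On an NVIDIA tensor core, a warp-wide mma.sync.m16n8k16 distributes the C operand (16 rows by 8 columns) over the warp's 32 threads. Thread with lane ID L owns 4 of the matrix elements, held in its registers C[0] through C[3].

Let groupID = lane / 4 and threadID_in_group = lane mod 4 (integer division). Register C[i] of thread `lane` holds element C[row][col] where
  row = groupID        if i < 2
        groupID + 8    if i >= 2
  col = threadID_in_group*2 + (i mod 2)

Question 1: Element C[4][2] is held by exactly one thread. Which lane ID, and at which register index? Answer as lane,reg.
17,0

r=4⇒gr=4,Rb=0  c=2⇒th=1,odd=0
L=4*4+1=17  i=0*2+0=0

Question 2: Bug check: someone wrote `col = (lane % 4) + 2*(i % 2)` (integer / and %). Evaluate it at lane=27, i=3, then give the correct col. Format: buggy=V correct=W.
`(lane % 4) + 2*(i % 2)`[27,3]→5
lane 27: G=6 (27/4), T=3 (27%4)
i=3: r=6+8=14, c=3*2+1=7
col: 5 vs 7

buggy=5 correct=7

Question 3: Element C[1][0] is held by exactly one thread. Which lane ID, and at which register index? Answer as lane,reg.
4,0

r=1->g=1,rb=0  c=0->t=0,b0=0
L=1*4+0=4  i=0*2+0=0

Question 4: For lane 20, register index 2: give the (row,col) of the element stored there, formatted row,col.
L=20⇒gr=20>>2=5, th=20&3=0
[2]⇒row 5+8=13  col 0·2+0=0

13,0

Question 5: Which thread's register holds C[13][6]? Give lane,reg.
r=13⇒gr=5,Rb=1  c=6⇒th=3,odd=0
L=5*4+3=23  i=1*2+0=2

23,2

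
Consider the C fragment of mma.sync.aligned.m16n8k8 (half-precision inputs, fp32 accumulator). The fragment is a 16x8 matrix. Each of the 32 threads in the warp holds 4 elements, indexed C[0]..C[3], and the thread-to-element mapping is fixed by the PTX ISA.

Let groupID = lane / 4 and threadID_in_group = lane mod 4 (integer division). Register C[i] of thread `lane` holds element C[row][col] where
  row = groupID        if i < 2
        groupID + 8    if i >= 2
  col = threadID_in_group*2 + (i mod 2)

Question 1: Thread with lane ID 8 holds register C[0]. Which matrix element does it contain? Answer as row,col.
L=8=>grp=8>>2=2, tig=8&3=0
[0]=>row 2+0=2  col 0·2+0=0

2,0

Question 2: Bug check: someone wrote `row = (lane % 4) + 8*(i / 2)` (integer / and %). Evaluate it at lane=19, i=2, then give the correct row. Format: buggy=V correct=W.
`(lane % 4) + 8*(i / 2)`[19,2]->11
lane 19->19/4=4, 19 mod 4=3
i=2  r:4+8->12  c:2·3+0->6
row: 11 vs 12

buggy=11 correct=12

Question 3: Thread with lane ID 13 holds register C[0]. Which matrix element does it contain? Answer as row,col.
3,2

lane 13: G=3 (13/4), T=1 (13%4)
i=0: r=3+0=3, c=1*2+0=2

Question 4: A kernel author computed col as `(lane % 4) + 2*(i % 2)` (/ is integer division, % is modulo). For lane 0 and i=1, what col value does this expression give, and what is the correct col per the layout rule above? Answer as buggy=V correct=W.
buggy=2 correct=1

`(lane % 4) + 2*(i % 2)`[0,1]→2
lane 0→0/4=0, 0 mod 4=0
i=1  r:0+0→0  c:2·0+1→1
col: 2 vs 1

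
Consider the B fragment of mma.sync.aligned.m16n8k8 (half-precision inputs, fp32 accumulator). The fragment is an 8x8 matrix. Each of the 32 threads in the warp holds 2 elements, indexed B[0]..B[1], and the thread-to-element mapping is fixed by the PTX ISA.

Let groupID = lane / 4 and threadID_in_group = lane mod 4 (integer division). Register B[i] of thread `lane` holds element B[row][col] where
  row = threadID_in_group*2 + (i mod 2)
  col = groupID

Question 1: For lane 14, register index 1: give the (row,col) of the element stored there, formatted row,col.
5,3

L=14->g=14>>2=3, t=14&3=2
[1]->row 2·2+1=5  col g=3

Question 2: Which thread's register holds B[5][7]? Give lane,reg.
c: 7->gid=7  r: 5->tid=2,i&1=1
L=7*4+2=30  i=1=1

30,1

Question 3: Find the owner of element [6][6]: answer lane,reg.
27,0

c=6⇒gr=6  r=6⇒th=3,odd=0
L=6*4+3=27  i=0=0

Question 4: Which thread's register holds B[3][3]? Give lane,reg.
13,1

c=3⇒gr=3  r=3⇒th=1,odd=1
L=3*4+1=13  i=1=1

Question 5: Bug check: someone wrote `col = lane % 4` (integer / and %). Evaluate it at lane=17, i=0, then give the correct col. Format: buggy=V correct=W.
buggy=1 correct=4

`lane % 4`[17,0]->1
lane 17->17/4=4, 17 mod 4=1
i=0  r:2·1+0->2  c:4
col: 1 vs 4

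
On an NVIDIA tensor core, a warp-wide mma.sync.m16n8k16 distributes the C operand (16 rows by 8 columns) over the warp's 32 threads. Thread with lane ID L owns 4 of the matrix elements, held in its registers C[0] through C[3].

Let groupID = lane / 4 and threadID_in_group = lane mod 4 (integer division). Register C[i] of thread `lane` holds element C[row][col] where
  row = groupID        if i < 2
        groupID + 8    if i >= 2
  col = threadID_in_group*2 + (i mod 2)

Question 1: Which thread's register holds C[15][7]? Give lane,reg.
31,3

r:15=>grp=7,rB=1  c:7=>tig=3,lo=1
L=7*4+3=31  i=1*2+1=3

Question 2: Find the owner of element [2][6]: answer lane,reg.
r=2->g=2,rb=0  c=6->t=3,b0=0
L=2*4+3=11  i=0*2+0=0

11,0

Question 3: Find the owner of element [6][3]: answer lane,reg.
r: 6->gid=6,r8=0  c: 3->tid=1,i&1=1
L=6*4+1=25  i=0*2+1=1

25,1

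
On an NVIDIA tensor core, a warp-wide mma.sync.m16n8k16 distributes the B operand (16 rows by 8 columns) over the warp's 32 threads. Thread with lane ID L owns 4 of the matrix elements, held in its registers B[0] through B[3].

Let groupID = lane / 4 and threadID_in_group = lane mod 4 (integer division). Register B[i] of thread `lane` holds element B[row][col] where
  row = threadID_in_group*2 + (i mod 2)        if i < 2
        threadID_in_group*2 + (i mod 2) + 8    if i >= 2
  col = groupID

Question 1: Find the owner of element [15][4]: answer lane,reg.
19,3

c=4⇒gr=4  r=15⇒Rb=1,th=3,odd=1
L=4*4+3=19  i=1*2+1=3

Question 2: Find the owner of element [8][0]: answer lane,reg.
0,2

c=0⇒gr=0  r=8⇒Rb=1,th=0,odd=0
L=0*4+0=0  i=1*2+0=2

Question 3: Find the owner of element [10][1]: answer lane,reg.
5,2

c=1→G=1  r=10→rhi=1,T=1,p=0
L=1*4+1=5  i=1*2+0=2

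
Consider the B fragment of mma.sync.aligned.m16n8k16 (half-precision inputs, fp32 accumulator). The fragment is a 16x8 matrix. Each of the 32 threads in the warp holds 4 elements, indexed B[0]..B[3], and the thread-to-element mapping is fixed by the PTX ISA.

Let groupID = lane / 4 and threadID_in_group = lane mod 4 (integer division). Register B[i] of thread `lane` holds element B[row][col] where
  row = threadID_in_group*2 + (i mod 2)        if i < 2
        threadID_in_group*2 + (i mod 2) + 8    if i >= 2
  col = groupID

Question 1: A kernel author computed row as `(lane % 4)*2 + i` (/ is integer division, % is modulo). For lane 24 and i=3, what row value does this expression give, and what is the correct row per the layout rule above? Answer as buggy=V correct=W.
`(lane % 4)*2 + i`[24,3]→3
lane 24→24/4=6, 24 mod 4=0
i=3  r:2·0+1+8→9  c:6
row: 3 vs 9

buggy=3 correct=9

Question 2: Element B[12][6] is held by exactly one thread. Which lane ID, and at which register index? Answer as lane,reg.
26,2

c=6→G=6  r=12→rhi=1,T=2,p=0
L=6*4+2=26  i=1*2+0=2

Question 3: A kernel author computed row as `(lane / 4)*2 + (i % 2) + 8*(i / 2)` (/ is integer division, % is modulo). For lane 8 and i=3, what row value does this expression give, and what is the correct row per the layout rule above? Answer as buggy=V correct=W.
`(lane / 4)*2 + (i % 2) + 8*(i / 2)`[8,3]->13
lane 8: gid=2 (8/4), tid=0 (8%4)
i=3: r=0*2+1+8=9, c=gid=2
row: 13 vs 9

buggy=13 correct=9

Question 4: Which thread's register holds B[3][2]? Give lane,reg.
c:2=>grp=2  r:3=>rB=0,tig=1,lo=1
L=2*4+1=9  i=0*2+1=1

9,1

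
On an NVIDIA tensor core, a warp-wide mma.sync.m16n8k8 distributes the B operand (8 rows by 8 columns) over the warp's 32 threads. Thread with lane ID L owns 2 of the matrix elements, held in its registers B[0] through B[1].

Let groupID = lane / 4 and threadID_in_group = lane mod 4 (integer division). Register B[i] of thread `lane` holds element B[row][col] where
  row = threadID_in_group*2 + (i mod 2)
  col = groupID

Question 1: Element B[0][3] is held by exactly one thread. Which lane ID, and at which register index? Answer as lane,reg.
c:3=>grp=3  r:0=>tig=0,lo=0
L=3*4+0=12  i=0=0

12,0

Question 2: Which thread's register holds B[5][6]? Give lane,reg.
26,1

c=6⇒gr=6  r=5⇒th=2,odd=1
L=6*4+2=26  i=1=1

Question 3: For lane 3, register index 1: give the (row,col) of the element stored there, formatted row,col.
7,0

3: grp=0,tig=3
[1] (3*2+1,0) = (7,0)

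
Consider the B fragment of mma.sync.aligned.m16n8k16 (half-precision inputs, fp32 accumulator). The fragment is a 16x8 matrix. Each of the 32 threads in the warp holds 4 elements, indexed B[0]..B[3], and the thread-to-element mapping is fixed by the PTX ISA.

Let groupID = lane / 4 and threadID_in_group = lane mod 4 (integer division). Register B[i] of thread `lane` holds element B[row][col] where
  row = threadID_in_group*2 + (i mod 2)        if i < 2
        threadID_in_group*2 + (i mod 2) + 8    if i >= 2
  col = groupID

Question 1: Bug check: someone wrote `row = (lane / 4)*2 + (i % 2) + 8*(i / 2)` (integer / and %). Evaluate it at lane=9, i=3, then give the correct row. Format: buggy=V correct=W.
`(lane / 4)*2 + (i % 2) + 8*(i / 2)`[9,3]->13
9: gid=2,tid=1
[3] (1*2+1+8,2) = (11,2)
row: 13 vs 11

buggy=13 correct=11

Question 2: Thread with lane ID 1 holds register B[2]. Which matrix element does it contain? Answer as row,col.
10,0

L=1->gid=1>>2=0, tid=1&3=1
[2]->row 1·2+0+8=10  col gid=0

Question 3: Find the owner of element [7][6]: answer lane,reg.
27,1

c=6→G=6  r=7→rhi=0,T=3,p=1
L=6*4+3=27  i=0*2+1=1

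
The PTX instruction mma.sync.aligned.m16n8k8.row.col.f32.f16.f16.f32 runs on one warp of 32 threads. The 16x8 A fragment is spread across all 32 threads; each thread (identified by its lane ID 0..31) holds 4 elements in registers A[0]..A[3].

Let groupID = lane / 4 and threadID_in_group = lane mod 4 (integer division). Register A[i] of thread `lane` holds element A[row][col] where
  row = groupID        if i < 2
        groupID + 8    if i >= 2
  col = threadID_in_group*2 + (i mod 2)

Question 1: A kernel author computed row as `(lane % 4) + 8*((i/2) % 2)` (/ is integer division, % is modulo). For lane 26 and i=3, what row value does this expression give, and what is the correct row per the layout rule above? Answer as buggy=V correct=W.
buggy=10 correct=14

`(lane % 4) + 8*((i/2) % 2)`[26,3]=>10
lane 26: grp=6 (26/4), tig=2 (26%4)
i=3: r=6+8=14, c=2*2+1=5
row: 10 vs 14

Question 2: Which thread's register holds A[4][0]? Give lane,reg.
16,0

r: 4->gid=4,r8=0  c: 0->tid=0,i&1=0
L=4*4+0=16  i=0*2+0=0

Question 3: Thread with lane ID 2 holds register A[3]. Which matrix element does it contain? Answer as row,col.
lane 2→2/4=0, 2 mod 4=2
i=3  r:0+8→8  c:2·2+1→5

8,5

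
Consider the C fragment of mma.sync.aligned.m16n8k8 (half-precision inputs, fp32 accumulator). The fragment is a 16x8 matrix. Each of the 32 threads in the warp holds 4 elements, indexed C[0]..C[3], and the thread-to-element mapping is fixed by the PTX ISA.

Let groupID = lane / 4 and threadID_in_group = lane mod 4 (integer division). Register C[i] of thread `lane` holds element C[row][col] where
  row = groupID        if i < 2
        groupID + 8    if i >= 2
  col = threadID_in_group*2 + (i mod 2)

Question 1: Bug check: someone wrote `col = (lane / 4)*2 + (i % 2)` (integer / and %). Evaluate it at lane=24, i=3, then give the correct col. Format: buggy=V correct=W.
`(lane / 4)*2 + (i % 2)`[24,3]⇒13
24: gr=6,th=0
[3] (6+8,0*2+1) = (14,1)
col: 13 vs 1

buggy=13 correct=1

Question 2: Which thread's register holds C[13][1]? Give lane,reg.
r:13=>grp=5,rB=1  c:1=>tig=0,lo=1
L=5*4+0=20  i=1*2+1=3

20,3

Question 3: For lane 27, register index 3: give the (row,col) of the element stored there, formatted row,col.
27: g=6,t=3
[3] (6+8,3*2+1) = (14,7)

14,7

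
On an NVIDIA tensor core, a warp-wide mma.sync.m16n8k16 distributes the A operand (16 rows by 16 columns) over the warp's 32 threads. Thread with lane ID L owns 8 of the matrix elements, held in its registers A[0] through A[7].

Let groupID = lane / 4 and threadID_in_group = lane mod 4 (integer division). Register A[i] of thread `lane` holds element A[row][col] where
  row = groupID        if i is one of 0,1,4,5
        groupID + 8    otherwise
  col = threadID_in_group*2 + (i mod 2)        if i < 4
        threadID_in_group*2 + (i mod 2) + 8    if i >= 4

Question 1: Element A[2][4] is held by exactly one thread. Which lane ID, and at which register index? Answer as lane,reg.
10,0

r: 2->gid=2,r8=0  c: 4->c8=0,tid=2,i&1=0
L=2*4+2=10  i=0*4+0*2+0=0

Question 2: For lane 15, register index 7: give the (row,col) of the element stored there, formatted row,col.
L=15=>grp=15>>2=3, tig=15&3=3
[7]=>row 3+8=11  col 3·2+1+8=15

11,15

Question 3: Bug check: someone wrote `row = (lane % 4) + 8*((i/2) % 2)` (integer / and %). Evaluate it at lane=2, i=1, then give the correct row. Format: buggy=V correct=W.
buggy=2 correct=0

`(lane % 4) + 8*((i/2) % 2)`[2,1]⇒2
L=2⇒gr=2>>2=0, th=2&3=2
[1]⇒row 0+0=0  col 2·2+1+0=5
row: 2 vs 0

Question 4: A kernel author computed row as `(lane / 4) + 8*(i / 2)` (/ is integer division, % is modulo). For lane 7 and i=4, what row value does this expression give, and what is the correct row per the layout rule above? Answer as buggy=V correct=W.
buggy=17 correct=1

`(lane / 4) + 8*(i / 2)`[7,4]->17
lane 7: gid=1 (7/4), tid=3 (7%4)
i=4: r=1+0=1, c=3*2+0+8=14
row: 17 vs 1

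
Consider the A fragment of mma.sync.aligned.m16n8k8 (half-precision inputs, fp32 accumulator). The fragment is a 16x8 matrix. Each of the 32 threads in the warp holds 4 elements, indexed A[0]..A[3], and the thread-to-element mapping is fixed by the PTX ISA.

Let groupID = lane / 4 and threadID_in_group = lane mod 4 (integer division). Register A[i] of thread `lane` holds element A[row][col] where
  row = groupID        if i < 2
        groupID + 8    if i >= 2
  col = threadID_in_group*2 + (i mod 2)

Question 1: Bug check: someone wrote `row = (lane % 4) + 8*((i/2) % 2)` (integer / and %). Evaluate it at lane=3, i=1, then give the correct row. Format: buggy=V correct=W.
`(lane % 4) + 8*((i/2) % 2)`[3,1]⇒3
3: gr=0,th=3
[1] (0+0,3*2+1) = (0,7)
row: 3 vs 0

buggy=3 correct=0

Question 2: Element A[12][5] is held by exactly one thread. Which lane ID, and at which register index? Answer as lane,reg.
18,3

r:12=>grp=4,rB=1  c:5=>tig=2,lo=1
L=4*4+2=18  i=1*2+1=3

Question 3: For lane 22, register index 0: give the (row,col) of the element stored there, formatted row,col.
5,4

lane 22: g=5 (22/4), t=2 (22%4)
i=0: r=5+0=5, c=2*2+0=4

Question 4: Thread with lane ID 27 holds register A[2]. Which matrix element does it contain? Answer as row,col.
14,6

lane 27: gid=6 (27/4), tid=3 (27%4)
i=2: r=6+8=14, c=3*2+0=6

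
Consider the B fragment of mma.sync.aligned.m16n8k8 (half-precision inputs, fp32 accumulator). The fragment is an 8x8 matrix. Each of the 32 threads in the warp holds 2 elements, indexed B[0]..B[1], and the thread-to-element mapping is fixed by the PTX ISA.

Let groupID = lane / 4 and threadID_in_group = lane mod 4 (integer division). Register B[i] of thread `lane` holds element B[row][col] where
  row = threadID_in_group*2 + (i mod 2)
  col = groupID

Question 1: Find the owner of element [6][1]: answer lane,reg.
7,0

c=1->g=1  r=6->t=3,b0=0
L=1*4+3=7  i=0=0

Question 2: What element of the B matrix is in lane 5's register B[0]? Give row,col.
2,1

L=5→G=5>>2=1, T=5&3=1
[0]→row 1·2+0=2  col G=1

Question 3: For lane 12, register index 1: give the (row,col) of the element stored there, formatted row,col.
L=12->g=12>>2=3, t=12&3=0
[1]->row 0·2+1=1  col g=3

1,3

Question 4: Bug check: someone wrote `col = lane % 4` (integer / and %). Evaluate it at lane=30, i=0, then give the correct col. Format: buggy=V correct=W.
buggy=2 correct=7

`lane % 4`[30,0]=>2
lane 30: grp=7 (30/4), tig=2 (30%4)
i=0: r=2*2+0=4, c=grp=7
col: 2 vs 7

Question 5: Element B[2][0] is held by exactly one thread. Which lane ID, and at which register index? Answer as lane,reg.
c=0→G=0  r=2→T=1,p=0
L=0*4+1=1  i=0=0

1,0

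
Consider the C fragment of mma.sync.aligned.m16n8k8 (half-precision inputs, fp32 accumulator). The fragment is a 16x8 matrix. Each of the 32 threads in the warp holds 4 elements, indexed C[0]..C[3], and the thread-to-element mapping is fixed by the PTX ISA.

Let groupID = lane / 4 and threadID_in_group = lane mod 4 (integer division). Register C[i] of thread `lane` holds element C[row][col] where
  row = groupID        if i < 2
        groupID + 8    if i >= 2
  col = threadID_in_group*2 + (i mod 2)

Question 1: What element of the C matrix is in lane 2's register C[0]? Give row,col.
lane 2: G=0 (2/4), T=2 (2%4)
i=0: r=0+0=0, c=2*2+0=4

0,4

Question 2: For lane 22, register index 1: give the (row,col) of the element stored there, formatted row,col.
5,5

lane 22: G=5 (22/4), T=2 (22%4)
i=1: r=5+0=5, c=2*2+1=5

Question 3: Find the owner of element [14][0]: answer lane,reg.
r=14→G=6,rhi=1  c=0→T=0,p=0
L=6*4+0=24  i=1*2+0=2

24,2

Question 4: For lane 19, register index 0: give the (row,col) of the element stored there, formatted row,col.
4,6

lane 19→19/4=4, 19 mod 4=3
i=0  r:4+0→4  c:2·3+0→6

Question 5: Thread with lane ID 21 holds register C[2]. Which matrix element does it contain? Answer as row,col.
13,2

L=21→G=21>>2=5, T=21&3=1
[2]→row 5+8=13  col 1·2+0=2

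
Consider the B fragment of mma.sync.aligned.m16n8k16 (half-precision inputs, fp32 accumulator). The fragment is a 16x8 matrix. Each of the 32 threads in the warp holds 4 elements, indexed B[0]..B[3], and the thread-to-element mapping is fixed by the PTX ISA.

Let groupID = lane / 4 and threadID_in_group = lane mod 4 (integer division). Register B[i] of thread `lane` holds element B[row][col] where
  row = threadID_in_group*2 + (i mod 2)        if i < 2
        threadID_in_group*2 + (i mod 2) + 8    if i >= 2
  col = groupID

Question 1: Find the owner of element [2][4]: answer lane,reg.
17,0

c:4=>grp=4  r:2=>rB=0,tig=1,lo=0
L=4*4+1=17  i=0*2+0=0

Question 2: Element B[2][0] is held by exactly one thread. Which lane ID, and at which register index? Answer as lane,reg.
c:0=>grp=0  r:2=>rB=0,tig=1,lo=0
L=0*4+1=1  i=0*2+0=0

1,0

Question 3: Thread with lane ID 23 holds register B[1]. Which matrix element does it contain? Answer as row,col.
lane 23->23/4=5, 23 mod 4=3
i=1  r:2·3+1+0->7  c:5

7,5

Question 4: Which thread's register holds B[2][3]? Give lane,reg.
13,0

c: 3->gid=3  r: 2->r8=0,tid=1,i&1=0
L=3*4+1=13  i=0*2+0=0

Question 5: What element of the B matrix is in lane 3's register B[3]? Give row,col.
lane 3⇒3/4=0, 3 mod 4=3
i=3  r:2·3+1+8⇒15  c:0

15,0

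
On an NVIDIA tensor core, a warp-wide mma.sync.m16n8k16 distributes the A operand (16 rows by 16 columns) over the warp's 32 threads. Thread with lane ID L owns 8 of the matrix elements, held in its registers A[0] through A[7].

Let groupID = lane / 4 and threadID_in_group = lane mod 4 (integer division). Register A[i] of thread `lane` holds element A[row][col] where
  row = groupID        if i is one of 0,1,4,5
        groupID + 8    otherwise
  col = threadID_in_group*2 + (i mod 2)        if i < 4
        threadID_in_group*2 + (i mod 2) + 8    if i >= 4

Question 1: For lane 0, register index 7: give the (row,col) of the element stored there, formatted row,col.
8,9

lane 0: gid=0 (0/4), tid=0 (0%4)
i=7: r=0+8=8, c=0*2+1+8=9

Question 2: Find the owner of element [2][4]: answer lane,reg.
10,0

r=2→G=2,rhi=0  c=4→chi=0,T=2,p=0
L=2*4+2=10  i=0*4+0*2+0=0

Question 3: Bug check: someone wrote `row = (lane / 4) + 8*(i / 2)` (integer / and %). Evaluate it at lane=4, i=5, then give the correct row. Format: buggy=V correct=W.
buggy=17 correct=1

`(lane / 4) + 8*(i / 2)`[4,5]→17
4: G=1,T=0
[5] (1+0,0*2+1+8) = (1,9)
row: 17 vs 1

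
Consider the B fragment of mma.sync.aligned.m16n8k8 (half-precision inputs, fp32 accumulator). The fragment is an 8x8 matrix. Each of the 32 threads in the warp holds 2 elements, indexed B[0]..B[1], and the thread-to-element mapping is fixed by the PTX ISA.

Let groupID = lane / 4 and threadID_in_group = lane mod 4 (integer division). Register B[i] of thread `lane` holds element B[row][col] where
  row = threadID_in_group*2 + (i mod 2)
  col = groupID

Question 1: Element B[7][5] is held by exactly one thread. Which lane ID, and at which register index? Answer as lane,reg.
c=5→G=5  r=7→T=3,p=1
L=5*4+3=23  i=1=1

23,1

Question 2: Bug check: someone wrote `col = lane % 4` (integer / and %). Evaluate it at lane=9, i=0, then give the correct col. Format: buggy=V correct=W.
`lane % 4`[9,0]->1
L=9->g=9>>2=2, t=9&3=1
[0]->row 1·2+0=2  col g=2
col: 1 vs 2

buggy=1 correct=2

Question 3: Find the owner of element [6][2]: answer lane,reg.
c=2→G=2  r=6→T=3,p=0
L=2*4+3=11  i=0=0

11,0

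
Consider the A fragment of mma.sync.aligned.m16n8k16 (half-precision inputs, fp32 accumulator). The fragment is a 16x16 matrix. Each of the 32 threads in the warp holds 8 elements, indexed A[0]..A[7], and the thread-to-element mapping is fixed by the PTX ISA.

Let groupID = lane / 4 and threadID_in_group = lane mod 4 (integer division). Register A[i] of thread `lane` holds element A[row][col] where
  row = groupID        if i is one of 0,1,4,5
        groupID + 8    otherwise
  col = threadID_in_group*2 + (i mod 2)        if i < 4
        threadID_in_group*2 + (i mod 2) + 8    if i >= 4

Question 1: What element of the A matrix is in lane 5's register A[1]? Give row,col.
1,3

L=5=>grp=5>>2=1, tig=5&3=1
[1]=>row 1+0=1  col 1·2+1+0=3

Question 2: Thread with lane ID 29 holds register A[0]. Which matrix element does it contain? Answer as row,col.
7,2

L=29->g=29>>2=7, t=29&3=1
[0]->row 7+0=7  col 1·2+0+0=2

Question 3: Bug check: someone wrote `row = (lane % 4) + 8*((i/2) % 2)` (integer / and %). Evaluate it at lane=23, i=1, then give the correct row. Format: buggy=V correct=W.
buggy=3 correct=5

`(lane % 4) + 8*((i/2) % 2)`[23,1]⇒3
lane 23: gr=5 (23/4), th=3 (23%4)
i=1: r=5+0=5, c=3*2+1+0=7
row: 3 vs 5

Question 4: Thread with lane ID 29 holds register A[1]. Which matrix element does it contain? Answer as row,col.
7,3

lane 29⇒29/4=7, 29 mod 4=1
i=1  r:7+0⇒7  c:2·1+1+0⇒3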